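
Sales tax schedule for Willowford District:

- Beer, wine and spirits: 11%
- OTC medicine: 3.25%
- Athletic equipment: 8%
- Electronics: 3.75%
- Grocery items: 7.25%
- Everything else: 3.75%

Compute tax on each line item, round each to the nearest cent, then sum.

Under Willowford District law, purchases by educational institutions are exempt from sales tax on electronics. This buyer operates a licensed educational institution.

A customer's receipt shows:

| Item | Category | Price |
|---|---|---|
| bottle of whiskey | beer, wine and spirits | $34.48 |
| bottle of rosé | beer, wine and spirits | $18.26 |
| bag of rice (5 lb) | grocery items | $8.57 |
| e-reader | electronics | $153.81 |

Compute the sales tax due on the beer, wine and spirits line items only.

Bottle of whiskey $34.48: beer, wine and spirits → 11% → $3.79
Bottle of rosé $18.26: beer, wine and spirits → 11% → $2.01
Tax on beer, wine and spirits = $3.79 + $2.01 = $5.80

$5.80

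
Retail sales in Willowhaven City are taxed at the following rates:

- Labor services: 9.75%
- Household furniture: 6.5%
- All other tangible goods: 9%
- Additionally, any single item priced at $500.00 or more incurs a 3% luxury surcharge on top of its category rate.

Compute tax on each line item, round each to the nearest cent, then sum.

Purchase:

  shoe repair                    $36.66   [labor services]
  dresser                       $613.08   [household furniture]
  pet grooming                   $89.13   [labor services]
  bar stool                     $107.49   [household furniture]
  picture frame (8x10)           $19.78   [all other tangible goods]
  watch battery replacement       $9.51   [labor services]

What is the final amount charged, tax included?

$955.85

Shoe repair $36.66: labor services → 9.75% → $3.57
Dresser $613.08: household furniture → 6.5% + 3% surcharge = 9.5% → $58.24
Pet grooming $89.13: labor services → 9.75% → $8.69
Bar stool $107.49: household furniture → 6.5% → $6.99
Picture frame (8x10) $19.78: all other tangible goods → 9% → $1.78
Watch battery replacement $9.51: labor services → 9.75% → $0.93
Subtotal = $875.65; tax = $80.20; total due = $955.85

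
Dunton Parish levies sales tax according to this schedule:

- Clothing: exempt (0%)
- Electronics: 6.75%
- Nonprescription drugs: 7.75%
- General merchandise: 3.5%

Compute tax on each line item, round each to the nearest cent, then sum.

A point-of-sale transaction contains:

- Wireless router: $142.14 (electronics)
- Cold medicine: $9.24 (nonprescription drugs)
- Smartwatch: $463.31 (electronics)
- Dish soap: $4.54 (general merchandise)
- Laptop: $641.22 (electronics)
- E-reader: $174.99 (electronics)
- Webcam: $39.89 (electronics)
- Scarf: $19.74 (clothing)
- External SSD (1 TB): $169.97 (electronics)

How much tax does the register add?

$110.99

Wireless router $142.14: electronics → 6.75% → $9.59
Cold medicine $9.24: nonprescription drugs → 7.75% → $0.72
Smartwatch $463.31: electronics → 6.75% → $31.27
Dish soap $4.54: general merchandise → 3.5% → $0.16
Laptop $641.22: electronics → 6.75% → $43.28
E-reader $174.99: electronics → 6.75% → $11.81
Webcam $39.89: electronics → 6.75% → $2.69
Scarf $19.74: clothing → 0% → $0.00
External SSD (1 TB) $169.97: electronics → 6.75% → $11.47
Total tax = $9.59 + $0.72 + $31.27 + $0.16 + $43.28 + $11.81 + $2.69 + $11.47 = $110.99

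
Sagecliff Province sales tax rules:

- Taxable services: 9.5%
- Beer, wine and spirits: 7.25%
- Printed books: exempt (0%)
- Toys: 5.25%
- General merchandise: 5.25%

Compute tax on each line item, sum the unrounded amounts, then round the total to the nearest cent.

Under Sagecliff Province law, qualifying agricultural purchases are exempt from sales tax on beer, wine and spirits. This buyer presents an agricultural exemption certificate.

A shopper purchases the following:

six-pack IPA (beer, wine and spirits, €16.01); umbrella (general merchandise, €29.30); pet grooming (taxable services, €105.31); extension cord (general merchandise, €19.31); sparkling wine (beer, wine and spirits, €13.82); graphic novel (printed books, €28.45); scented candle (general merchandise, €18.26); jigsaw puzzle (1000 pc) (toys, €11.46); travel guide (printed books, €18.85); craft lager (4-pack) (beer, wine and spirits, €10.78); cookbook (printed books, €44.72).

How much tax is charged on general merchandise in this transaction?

€3.51

Umbrella €29.30: general merchandise → 5.25% → €1.53825
Extension cord €19.31: general merchandise → 5.25% → €1.013775
Scented candle €18.26: general merchandise → 5.25% → €0.95865
Tax on general merchandise: unrounded sum = €3.510675 → €3.51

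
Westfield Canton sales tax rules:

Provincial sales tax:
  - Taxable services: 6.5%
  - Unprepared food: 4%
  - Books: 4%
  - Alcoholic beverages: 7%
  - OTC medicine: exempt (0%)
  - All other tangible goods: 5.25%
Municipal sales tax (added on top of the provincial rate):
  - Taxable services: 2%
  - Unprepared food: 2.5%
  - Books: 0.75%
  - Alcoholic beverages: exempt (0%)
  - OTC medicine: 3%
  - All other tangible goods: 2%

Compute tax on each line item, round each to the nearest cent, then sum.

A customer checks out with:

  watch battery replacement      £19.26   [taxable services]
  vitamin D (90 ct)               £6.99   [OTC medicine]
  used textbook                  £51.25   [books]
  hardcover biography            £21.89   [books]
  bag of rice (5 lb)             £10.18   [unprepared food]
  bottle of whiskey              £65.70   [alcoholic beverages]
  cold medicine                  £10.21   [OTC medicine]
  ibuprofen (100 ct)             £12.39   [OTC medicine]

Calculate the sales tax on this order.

Watch battery replacement £19.26: taxable services → 6.5% + 2% municipal = 8.5% → £1.64
Vitamin D (90 ct) £6.99: OTC medicine → 0% + 3% municipal = 3% → £0.21
Used textbook £51.25: books → 4% + 0.75% municipal = 4.75% → £2.43
Hardcover biography £21.89: books → 4% + 0.75% municipal = 4.75% → £1.04
Bag of rice (5 lb) £10.18: unprepared food → 4% + 2.5% municipal = 6.5% → £0.66
Bottle of whiskey £65.70: alcoholic beverages → 7% + 0% municipal = 7% → £4.60
Cold medicine £10.21: OTC medicine → 0% + 3% municipal = 3% → £0.31
Ibuprofen (100 ct) £12.39: OTC medicine → 0% + 3% municipal = 3% → £0.37
Total tax = £1.64 + £0.21 + £2.43 + £1.04 + £0.66 + £4.60 + £0.31 + £0.37 = £11.26

£11.26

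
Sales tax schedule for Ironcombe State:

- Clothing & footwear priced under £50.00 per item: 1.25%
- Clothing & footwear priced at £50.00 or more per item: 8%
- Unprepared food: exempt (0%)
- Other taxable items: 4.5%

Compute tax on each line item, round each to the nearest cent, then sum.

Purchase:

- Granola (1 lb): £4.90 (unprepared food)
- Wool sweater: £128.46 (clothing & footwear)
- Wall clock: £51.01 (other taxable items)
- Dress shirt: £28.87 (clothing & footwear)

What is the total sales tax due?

£12.94

Granola (1 lb) £4.90: unprepared food → 0% → £0.00
Wool sweater £128.46: clothing & footwear, £50.00 or more → 8% → £10.28
Wall clock £51.01: other taxable items → 4.5% → £2.30
Dress shirt £28.87: clothing & footwear, under £50.00 → 1.25% → £0.36
Total tax = £10.28 + £2.30 + £0.36 = £12.94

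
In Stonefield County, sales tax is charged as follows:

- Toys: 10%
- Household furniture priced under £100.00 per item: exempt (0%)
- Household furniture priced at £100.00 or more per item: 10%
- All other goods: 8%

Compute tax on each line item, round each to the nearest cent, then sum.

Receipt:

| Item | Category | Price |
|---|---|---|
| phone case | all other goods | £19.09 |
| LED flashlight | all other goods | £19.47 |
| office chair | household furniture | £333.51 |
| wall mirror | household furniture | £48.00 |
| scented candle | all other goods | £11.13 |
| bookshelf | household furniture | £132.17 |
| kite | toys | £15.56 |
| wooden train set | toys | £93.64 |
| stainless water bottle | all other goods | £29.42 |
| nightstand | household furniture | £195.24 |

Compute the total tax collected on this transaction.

Phone case £19.09: all other goods → 8% → £1.53
LED flashlight £19.47: all other goods → 8% → £1.56
Office chair £333.51: household furniture, £100.00 or more → 10% → £33.35
Wall mirror £48.00: household furniture, under £100.00 → 0% → £0.00
Scented candle £11.13: all other goods → 8% → £0.89
Bookshelf £132.17: household furniture, £100.00 or more → 10% → £13.22
Kite £15.56: toys → 10% → £1.56
Wooden train set £93.64: toys → 10% → £9.36
Stainless water bottle £29.42: all other goods → 8% → £2.35
Nightstand £195.24: household furniture, £100.00 or more → 10% → £19.52
Total tax = £1.53 + £1.56 + £33.35 + £0.89 + £13.22 + £1.56 + £9.36 + £2.35 + £19.52 = £83.34

£83.34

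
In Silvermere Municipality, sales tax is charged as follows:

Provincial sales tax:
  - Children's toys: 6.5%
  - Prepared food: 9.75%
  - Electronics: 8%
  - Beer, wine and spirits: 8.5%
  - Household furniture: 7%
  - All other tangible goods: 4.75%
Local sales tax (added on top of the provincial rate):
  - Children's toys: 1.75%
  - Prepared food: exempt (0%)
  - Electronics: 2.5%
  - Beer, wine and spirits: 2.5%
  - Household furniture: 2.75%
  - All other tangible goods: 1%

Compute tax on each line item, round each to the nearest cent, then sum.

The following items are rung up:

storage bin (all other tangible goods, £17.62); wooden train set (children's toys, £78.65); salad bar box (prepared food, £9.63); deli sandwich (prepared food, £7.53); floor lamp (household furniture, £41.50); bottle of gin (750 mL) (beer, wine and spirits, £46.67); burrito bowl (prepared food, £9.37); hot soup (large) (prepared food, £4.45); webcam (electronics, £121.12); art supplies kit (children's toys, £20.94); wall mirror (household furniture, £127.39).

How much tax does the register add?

£46.56

Storage bin £17.62: all other tangible goods → 4.75% + 1% local = 5.75% → £1.01
Wooden train set £78.65: children's toys → 6.5% + 1.75% local = 8.25% → £6.49
Salad bar box £9.63: prepared food → 9.75% + 0% local = 9.75% → £0.94
Deli sandwich £7.53: prepared food → 9.75% + 0% local = 9.75% → £0.73
Floor lamp £41.50: household furniture → 7% + 2.75% local = 9.75% → £4.05
Bottle of gin (750 mL) £46.67: beer, wine and spirits → 8.5% + 2.5% local = 11% → £5.13
Burrito bowl £9.37: prepared food → 9.75% + 0% local = 9.75% → £0.91
Hot soup (large) £4.45: prepared food → 9.75% + 0% local = 9.75% → £0.43
Webcam £121.12: electronics → 8% + 2.5% local = 10.5% → £12.72
Art supplies kit £20.94: children's toys → 6.5% + 1.75% local = 8.25% → £1.73
Wall mirror £127.39: household furniture → 7% + 2.75% local = 9.75% → £12.42
Total tax = £1.01 + £6.49 + £0.94 + £0.73 + £4.05 + £5.13 + £0.91 + £0.43 + £12.72 + £1.73 + £12.42 = £46.56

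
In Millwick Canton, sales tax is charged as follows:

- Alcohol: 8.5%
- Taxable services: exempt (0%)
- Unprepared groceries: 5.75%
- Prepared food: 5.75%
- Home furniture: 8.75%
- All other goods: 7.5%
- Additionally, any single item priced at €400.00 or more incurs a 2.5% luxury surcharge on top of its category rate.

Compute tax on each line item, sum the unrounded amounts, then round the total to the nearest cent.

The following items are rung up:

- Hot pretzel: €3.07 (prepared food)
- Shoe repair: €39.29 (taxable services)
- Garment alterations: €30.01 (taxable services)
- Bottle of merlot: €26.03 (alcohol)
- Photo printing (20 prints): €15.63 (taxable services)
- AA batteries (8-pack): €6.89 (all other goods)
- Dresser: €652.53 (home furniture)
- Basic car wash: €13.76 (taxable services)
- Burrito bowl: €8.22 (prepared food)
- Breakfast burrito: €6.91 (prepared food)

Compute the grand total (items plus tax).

Hot pretzel €3.07: prepared food → 5.75% → €0.176525
Shoe repair €39.29: taxable services → 0% → €0.00
Garment alterations €30.01: taxable services → 0% → €0.00
Bottle of merlot €26.03: alcohol → 8.5% → €2.21255
Photo printing (20 prints) €15.63: taxable services → 0% → €0.00
AA batteries (8-pack) €6.89: all other goods → 7.5% → €0.51675
Dresser €652.53: home furniture → 8.75% + 2.5% surcharge = 11.25% → €73.409625
Basic car wash €13.76: taxable services → 0% → €0.00
Burrito bowl €8.22: prepared food → 5.75% → €0.47265
Breakfast burrito €6.91: prepared food → 5.75% → €0.397325
Subtotal = €802.34; unrounded tax = €77.185425 → €77.19; total due = €879.53

€879.53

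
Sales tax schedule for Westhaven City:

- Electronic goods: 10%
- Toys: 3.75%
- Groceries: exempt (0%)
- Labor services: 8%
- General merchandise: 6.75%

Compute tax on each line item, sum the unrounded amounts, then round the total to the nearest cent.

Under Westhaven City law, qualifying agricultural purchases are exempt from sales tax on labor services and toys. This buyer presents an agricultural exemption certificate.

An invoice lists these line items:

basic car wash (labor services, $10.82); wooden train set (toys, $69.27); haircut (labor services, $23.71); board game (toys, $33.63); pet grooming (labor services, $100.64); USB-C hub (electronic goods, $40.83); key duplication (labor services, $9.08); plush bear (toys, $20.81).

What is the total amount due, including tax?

$312.87

Basic car wash $10.82: labor services, buyer-exempt → 0% → $0.00
Wooden train set $69.27: toys, buyer-exempt → 0% → $0.00
Haircut $23.71: labor services, buyer-exempt → 0% → $0.00
Board game $33.63: toys, buyer-exempt → 0% → $0.00
Pet grooming $100.64: labor services, buyer-exempt → 0% → $0.00
USB-C hub $40.83: electronic goods → 10% → $4.083
Key duplication $9.08: labor services, buyer-exempt → 0% → $0.00
Plush bear $20.81: toys, buyer-exempt → 0% → $0.00
Subtotal = $308.79; unrounded tax = $4.083 → $4.08; total due = $312.87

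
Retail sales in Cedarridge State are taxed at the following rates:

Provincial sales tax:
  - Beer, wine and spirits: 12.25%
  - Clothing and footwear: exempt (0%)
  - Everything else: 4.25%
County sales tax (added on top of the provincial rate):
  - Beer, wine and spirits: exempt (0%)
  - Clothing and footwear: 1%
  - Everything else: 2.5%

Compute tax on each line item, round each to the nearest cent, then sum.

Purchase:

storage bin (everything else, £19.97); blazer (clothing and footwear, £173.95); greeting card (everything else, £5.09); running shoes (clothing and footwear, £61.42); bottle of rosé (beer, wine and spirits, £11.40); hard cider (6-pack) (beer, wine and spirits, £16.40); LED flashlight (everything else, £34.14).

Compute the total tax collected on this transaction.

Storage bin £19.97: everything else → 4.25% + 2.5% county = 6.75% → £1.35
Blazer £173.95: clothing and footwear → 0% + 1% county = 1% → £1.74
Greeting card £5.09: everything else → 4.25% + 2.5% county = 6.75% → £0.34
Running shoes £61.42: clothing and footwear → 0% + 1% county = 1% → £0.61
Bottle of rosé £11.40: beer, wine and spirits → 12.25% + 0% county = 12.25% → £1.40
Hard cider (6-pack) £16.40: beer, wine and spirits → 12.25% + 0% county = 12.25% → £2.01
LED flashlight £34.14: everything else → 4.25% + 2.5% county = 6.75% → £2.30
Total tax = £1.35 + £1.74 + £0.34 + £0.61 + £1.40 + £2.01 + £2.30 = £9.75

£9.75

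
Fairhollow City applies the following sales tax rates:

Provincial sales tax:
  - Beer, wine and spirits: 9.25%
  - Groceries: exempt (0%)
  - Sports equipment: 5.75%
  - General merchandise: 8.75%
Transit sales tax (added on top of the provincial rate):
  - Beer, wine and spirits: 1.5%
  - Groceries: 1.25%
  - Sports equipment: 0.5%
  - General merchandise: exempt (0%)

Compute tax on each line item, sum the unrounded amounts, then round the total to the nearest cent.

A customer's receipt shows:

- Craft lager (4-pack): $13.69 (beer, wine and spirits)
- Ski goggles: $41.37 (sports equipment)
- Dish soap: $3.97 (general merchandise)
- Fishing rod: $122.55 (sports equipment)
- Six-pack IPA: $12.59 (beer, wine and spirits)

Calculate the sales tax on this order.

$13.42

Craft lager (4-pack) $13.69: beer, wine and spirits → 9.25% + 1.5% transit = 10.75% → $1.471675
Ski goggles $41.37: sports equipment → 5.75% + 0.5% transit = 6.25% → $2.585625
Dish soap $3.97: general merchandise → 8.75% + 0% transit = 8.75% → $0.347375
Fishing rod $122.55: sports equipment → 5.75% + 0.5% transit = 6.25% → $7.659375
Six-pack IPA $12.59: beer, wine and spirits → 9.25% + 1.5% transit = 10.75% → $1.353425
Unrounded tax sum = $13.417475 → $13.42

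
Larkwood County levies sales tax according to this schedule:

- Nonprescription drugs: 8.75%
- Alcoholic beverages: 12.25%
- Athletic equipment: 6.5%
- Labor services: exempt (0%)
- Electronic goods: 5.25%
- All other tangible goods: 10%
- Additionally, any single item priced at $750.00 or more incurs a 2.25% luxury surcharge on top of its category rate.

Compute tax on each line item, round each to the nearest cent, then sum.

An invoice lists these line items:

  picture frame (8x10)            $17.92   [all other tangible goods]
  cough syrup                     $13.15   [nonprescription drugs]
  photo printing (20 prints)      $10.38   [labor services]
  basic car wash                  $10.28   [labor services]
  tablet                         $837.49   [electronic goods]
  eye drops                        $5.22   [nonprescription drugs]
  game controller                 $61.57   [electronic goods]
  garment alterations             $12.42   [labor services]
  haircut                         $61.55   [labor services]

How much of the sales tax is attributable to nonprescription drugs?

$1.61

Cough syrup $13.15: nonprescription drugs → 8.75% → $1.15
Eye drops $5.22: nonprescription drugs → 8.75% → $0.46
Tax on nonprescription drugs = $1.15 + $0.46 = $1.61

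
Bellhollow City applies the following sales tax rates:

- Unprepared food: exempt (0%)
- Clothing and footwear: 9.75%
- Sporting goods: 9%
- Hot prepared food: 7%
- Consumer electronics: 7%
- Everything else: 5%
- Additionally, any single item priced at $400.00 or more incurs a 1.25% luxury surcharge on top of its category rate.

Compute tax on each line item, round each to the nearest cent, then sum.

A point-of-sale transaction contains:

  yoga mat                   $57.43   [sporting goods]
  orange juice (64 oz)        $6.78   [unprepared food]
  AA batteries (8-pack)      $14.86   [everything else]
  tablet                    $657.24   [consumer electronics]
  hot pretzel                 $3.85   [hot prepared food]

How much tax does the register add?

$60.40

Yoga mat $57.43: sporting goods → 9% → $5.17
Orange juice (64 oz) $6.78: unprepared food → 0% → $0.00
AA batteries (8-pack) $14.86: everything else → 5% → $0.74
Tablet $657.24: consumer electronics → 7% + 1.25% surcharge = 8.25% → $54.22
Hot pretzel $3.85: hot prepared food → 7% → $0.27
Total tax = $5.17 + $0.74 + $54.22 + $0.27 = $60.40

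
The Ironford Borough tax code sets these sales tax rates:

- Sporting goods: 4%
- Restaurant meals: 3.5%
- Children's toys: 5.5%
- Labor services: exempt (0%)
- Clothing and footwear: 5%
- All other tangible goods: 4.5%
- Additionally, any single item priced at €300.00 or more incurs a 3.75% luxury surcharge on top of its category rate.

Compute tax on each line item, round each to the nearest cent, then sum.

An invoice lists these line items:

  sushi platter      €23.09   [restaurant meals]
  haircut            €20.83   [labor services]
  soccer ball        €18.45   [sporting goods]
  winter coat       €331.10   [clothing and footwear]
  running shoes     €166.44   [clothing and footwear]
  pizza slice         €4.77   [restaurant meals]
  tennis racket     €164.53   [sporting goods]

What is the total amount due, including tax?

€774.80

Sushi platter €23.09: restaurant meals → 3.5% → €0.81
Haircut €20.83: labor services → 0% → €0.00
Soccer ball €18.45: sporting goods → 4% → €0.74
Winter coat €331.10: clothing and footwear → 5% + 3.75% surcharge = 8.75% → €28.97
Running shoes €166.44: clothing and footwear → 5% → €8.32
Pizza slice €4.77: restaurant meals → 3.5% → €0.17
Tennis racket €164.53: sporting goods → 4% → €6.58
Subtotal = €729.21; tax = €45.59; total due = €774.80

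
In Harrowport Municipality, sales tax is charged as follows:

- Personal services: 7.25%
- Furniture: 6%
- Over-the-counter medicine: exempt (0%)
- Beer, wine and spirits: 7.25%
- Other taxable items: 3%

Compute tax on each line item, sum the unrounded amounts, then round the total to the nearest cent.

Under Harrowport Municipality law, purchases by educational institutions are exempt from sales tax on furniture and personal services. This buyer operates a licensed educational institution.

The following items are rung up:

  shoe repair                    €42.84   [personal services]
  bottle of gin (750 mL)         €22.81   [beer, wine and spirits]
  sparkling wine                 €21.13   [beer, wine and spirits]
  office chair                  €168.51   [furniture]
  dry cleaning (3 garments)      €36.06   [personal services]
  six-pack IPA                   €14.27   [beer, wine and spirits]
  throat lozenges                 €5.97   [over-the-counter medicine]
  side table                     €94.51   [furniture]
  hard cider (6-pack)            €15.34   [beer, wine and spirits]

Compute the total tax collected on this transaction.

€5.33

Shoe repair €42.84: personal services, buyer-exempt → 0% → €0.00
Bottle of gin (750 mL) €22.81: beer, wine and spirits → 7.25% → €1.653725
Sparkling wine €21.13: beer, wine and spirits → 7.25% → €1.531925
Office chair €168.51: furniture, buyer-exempt → 0% → €0.00
Dry cleaning (3 garments) €36.06: personal services, buyer-exempt → 0% → €0.00
Six-pack IPA €14.27: beer, wine and spirits → 7.25% → €1.034575
Throat lozenges €5.97: over-the-counter medicine → 0% → €0.00
Side table €94.51: furniture, buyer-exempt → 0% → €0.00
Hard cider (6-pack) €15.34: beer, wine and spirits → 7.25% → €1.11215
Unrounded tax sum = €5.332375 → €5.33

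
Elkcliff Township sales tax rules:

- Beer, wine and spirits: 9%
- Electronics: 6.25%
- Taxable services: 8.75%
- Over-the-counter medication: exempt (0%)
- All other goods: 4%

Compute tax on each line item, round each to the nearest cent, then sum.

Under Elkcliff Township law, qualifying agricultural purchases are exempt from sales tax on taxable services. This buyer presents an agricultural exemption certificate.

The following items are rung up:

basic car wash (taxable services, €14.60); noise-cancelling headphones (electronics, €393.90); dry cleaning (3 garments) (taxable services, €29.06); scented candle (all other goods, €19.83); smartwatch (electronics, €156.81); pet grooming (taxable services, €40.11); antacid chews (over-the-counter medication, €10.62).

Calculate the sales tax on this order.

€35.21

Basic car wash €14.60: taxable services, buyer-exempt → 0% → €0.00
Noise-cancelling headphones €393.90: electronics → 6.25% → €24.62
Dry cleaning (3 garments) €29.06: taxable services, buyer-exempt → 0% → €0.00
Scented candle €19.83: all other goods → 4% → €0.79
Smartwatch €156.81: electronics → 6.25% → €9.80
Pet grooming €40.11: taxable services, buyer-exempt → 0% → €0.00
Antacid chews €10.62: over-the-counter medication → 0% → €0.00
Total tax = €24.62 + €0.79 + €9.80 = €35.21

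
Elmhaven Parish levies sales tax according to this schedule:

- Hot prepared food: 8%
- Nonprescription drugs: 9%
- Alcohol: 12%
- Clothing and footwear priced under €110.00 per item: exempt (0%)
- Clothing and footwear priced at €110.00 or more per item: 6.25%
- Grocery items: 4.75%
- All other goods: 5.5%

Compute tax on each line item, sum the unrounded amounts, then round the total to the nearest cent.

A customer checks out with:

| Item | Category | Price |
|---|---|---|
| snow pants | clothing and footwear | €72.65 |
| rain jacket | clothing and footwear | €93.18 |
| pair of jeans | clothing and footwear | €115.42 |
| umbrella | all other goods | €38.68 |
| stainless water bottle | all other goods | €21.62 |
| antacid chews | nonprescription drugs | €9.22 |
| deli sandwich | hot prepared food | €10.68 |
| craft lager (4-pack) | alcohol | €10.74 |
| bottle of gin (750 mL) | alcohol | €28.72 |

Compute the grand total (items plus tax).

Snow pants €72.65: clothing and footwear, under €110.00 → 0% → €0.00
Rain jacket €93.18: clothing and footwear, under €110.00 → 0% → €0.00
Pair of jeans €115.42: clothing and footwear, €110.00 or more → 6.25% → €7.21375
Umbrella €38.68: all other goods → 5.5% → €2.1274
Stainless water bottle €21.62: all other goods → 5.5% → €1.1891
Antacid chews €9.22: nonprescription drugs → 9% → €0.8298
Deli sandwich €10.68: hot prepared food → 8% → €0.8544
Craft lager (4-pack) €10.74: alcohol → 12% → €1.2888
Bottle of gin (750 mL) €28.72: alcohol → 12% → €3.4464
Subtotal = €400.91; unrounded tax = €16.94965 → €16.95; total due = €417.86

€417.86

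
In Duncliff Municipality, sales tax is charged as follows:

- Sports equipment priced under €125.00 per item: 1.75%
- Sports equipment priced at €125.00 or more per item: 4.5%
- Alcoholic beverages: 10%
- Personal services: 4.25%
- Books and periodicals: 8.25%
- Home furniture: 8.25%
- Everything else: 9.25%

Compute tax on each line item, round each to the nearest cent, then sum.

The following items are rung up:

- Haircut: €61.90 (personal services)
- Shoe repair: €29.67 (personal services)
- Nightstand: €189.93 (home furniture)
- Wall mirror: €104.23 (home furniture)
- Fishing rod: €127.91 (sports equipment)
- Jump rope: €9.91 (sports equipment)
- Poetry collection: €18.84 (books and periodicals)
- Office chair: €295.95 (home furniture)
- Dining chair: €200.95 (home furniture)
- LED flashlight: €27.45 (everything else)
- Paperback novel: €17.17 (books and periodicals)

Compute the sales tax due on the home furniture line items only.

€65.27

Nightstand €189.93: home furniture → 8.25% → €15.67
Wall mirror €104.23: home furniture → 8.25% → €8.60
Office chair €295.95: home furniture → 8.25% → €24.42
Dining chair €200.95: home furniture → 8.25% → €16.58
Tax on home furniture = €15.67 + €8.60 + €24.42 + €16.58 = €65.27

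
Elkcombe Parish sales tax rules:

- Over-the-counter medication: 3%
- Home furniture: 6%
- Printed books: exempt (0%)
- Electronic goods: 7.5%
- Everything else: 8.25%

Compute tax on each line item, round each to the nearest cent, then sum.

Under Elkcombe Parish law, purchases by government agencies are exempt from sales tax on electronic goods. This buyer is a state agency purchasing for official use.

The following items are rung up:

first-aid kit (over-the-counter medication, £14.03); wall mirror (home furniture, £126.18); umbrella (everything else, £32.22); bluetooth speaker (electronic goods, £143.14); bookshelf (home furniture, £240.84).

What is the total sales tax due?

First-aid kit £14.03: over-the-counter medication → 3% → £0.42
Wall mirror £126.18: home furniture → 6% → £7.57
Umbrella £32.22: everything else → 8.25% → £2.66
Bluetooth speaker £143.14: electronic goods, buyer-exempt → 0% → £0.00
Bookshelf £240.84: home furniture → 6% → £14.45
Total tax = £0.42 + £7.57 + £2.66 + £14.45 = £25.10

£25.10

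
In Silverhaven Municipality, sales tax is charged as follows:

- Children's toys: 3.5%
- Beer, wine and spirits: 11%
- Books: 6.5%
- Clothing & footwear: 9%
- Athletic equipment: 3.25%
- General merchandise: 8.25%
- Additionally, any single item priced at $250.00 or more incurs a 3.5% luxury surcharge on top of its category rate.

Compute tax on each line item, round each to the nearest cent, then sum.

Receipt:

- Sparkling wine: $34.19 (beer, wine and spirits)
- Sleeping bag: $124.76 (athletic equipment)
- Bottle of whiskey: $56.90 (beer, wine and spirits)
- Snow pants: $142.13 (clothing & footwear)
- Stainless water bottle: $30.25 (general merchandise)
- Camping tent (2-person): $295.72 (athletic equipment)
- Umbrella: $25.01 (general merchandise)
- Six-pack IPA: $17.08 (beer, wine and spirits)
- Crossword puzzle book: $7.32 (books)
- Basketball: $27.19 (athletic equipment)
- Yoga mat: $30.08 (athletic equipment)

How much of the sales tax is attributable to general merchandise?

Stainless water bottle $30.25: general merchandise → 8.25% → $2.50
Umbrella $25.01: general merchandise → 8.25% → $2.06
Tax on general merchandise = $2.50 + $2.06 = $4.56

$4.56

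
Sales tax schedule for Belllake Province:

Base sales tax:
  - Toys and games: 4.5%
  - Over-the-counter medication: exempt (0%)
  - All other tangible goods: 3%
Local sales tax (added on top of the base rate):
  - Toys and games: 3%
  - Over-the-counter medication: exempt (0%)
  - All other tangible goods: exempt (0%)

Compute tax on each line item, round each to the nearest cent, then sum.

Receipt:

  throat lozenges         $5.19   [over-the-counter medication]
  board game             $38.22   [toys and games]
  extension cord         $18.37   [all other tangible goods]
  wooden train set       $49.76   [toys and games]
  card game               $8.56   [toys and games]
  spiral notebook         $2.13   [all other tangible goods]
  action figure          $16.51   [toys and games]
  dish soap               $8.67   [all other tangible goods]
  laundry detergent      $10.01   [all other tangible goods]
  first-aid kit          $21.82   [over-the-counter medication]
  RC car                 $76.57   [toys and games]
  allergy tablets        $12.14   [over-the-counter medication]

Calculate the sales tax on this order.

Throat lozenges $5.19: over-the-counter medication → 0% + 0% local = 0% → $0.00
Board game $38.22: toys and games → 4.5% + 3% local = 7.5% → $2.87
Extension cord $18.37: all other tangible goods → 3% + 0% local = 3% → $0.55
Wooden train set $49.76: toys and games → 4.5% + 3% local = 7.5% → $3.73
Card game $8.56: toys and games → 4.5% + 3% local = 7.5% → $0.64
Spiral notebook $2.13: all other tangible goods → 3% + 0% local = 3% → $0.06
Action figure $16.51: toys and games → 4.5% + 3% local = 7.5% → $1.24
Dish soap $8.67: all other tangible goods → 3% + 0% local = 3% → $0.26
Laundry detergent $10.01: all other tangible goods → 3% + 0% local = 3% → $0.30
First-aid kit $21.82: over-the-counter medication → 0% + 0% local = 0% → $0.00
RC car $76.57: toys and games → 4.5% + 3% local = 7.5% → $5.74
Allergy tablets $12.14: over-the-counter medication → 0% + 0% local = 0% → $0.00
Total tax = $2.87 + $0.55 + $3.73 + $0.64 + $0.06 + $1.24 + $0.26 + $0.30 + $5.74 = $15.39

$15.39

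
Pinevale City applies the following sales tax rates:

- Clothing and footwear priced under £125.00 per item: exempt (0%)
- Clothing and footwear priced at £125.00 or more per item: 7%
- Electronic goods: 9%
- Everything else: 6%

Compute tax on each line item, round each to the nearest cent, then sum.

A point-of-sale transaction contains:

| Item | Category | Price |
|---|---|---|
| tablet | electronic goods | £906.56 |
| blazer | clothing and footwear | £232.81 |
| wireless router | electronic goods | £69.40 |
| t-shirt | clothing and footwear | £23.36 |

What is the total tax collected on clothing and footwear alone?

£16.30

Blazer £232.81: clothing and footwear, £125.00 or more → 7% → £16.30
T-shirt £23.36: clothing and footwear, under £125.00 → 0% → £0.00
Tax on clothing and footwear = £16.30 + £0.00 = £16.30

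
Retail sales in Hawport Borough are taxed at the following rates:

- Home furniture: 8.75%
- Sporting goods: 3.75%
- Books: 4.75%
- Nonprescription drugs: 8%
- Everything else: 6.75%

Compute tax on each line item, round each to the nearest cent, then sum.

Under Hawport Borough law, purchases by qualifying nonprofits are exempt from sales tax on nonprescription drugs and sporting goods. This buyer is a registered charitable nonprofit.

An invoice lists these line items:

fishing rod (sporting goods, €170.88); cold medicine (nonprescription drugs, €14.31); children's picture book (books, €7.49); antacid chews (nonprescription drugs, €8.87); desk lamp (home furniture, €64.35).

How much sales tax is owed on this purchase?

€5.99

Fishing rod €170.88: sporting goods, buyer-exempt → 0% → €0.00
Cold medicine €14.31: nonprescription drugs, buyer-exempt → 0% → €0.00
Children's picture book €7.49: books → 4.75% → €0.36
Antacid chews €8.87: nonprescription drugs, buyer-exempt → 0% → €0.00
Desk lamp €64.35: home furniture → 8.75% → €5.63
Total tax = €0.36 + €5.63 = €5.99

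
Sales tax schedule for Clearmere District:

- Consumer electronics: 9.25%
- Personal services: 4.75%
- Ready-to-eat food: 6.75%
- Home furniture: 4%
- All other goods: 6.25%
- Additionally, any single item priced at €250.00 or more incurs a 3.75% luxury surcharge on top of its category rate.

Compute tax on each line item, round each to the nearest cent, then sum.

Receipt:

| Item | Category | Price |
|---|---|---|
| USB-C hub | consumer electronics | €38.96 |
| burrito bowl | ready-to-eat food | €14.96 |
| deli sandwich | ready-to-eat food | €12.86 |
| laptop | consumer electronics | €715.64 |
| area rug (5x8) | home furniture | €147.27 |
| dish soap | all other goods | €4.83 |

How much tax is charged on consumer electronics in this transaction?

USB-C hub €38.96: consumer electronics → 9.25% → €3.60
Laptop €715.64: consumer electronics → 9.25% + 3.75% surcharge = 13% → €93.03
Tax on consumer electronics = €3.60 + €93.03 = €96.63

€96.63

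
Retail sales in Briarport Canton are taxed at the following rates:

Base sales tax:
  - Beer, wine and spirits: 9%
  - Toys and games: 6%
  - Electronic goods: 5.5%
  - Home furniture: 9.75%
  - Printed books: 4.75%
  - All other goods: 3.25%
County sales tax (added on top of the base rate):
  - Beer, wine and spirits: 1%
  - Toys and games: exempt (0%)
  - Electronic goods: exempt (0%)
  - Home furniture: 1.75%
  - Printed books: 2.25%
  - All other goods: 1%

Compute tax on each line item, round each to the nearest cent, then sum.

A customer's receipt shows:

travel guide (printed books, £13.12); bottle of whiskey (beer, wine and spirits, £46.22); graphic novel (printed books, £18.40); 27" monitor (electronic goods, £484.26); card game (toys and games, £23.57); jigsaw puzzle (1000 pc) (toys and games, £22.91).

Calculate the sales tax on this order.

Travel guide £13.12: printed books → 4.75% + 2.25% county = 7% → £0.92
Bottle of whiskey £46.22: beer, wine and spirits → 9% + 1% county = 10% → £4.62
Graphic novel £18.40: printed books → 4.75% + 2.25% county = 7% → £1.29
27" monitor £484.26: electronic goods → 5.5% + 0% county = 5.5% → £26.63
Card game £23.57: toys and games → 6% + 0% county = 6% → £1.41
Jigsaw puzzle (1000 pc) £22.91: toys and games → 6% + 0% county = 6% → £1.37
Total tax = £0.92 + £4.62 + £1.29 + £26.63 + £1.41 + £1.37 = £36.24

£36.24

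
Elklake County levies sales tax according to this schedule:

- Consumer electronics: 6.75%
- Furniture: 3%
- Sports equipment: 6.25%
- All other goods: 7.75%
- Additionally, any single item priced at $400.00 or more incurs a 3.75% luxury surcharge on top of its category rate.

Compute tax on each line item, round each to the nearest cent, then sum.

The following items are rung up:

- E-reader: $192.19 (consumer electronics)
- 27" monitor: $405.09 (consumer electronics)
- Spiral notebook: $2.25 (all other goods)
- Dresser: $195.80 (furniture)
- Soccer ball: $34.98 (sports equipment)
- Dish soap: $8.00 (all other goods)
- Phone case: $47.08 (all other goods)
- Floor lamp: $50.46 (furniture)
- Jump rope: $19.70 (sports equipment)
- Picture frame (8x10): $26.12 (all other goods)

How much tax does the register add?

E-reader $192.19: consumer electronics → 6.75% → $12.97
27" monitor $405.09: consumer electronics → 6.75% + 3.75% surcharge = 10.5% → $42.53
Spiral notebook $2.25: all other goods → 7.75% → $0.17
Dresser $195.80: furniture → 3% → $5.87
Soccer ball $34.98: sports equipment → 6.25% → $2.19
Dish soap $8.00: all other goods → 7.75% → $0.62
Phone case $47.08: all other goods → 7.75% → $3.65
Floor lamp $50.46: furniture → 3% → $1.51
Jump rope $19.70: sports equipment → 6.25% → $1.23
Picture frame (8x10) $26.12: all other goods → 7.75% → $2.02
Total tax = $12.97 + $42.53 + $0.17 + $5.87 + $2.19 + $0.62 + $3.65 + $1.51 + $1.23 + $2.02 = $72.76

$72.76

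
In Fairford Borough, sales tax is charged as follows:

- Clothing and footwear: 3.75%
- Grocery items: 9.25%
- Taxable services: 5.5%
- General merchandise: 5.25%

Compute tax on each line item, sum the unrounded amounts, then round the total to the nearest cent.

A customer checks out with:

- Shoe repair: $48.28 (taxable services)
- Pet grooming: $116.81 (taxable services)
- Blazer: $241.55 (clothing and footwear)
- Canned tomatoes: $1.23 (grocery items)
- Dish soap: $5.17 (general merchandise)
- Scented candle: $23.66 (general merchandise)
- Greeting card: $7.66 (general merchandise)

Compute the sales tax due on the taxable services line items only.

Shoe repair $48.28: taxable services → 5.5% → $2.6554
Pet grooming $116.81: taxable services → 5.5% → $6.42455
Tax on taxable services: unrounded sum = $9.07995 → $9.08

$9.08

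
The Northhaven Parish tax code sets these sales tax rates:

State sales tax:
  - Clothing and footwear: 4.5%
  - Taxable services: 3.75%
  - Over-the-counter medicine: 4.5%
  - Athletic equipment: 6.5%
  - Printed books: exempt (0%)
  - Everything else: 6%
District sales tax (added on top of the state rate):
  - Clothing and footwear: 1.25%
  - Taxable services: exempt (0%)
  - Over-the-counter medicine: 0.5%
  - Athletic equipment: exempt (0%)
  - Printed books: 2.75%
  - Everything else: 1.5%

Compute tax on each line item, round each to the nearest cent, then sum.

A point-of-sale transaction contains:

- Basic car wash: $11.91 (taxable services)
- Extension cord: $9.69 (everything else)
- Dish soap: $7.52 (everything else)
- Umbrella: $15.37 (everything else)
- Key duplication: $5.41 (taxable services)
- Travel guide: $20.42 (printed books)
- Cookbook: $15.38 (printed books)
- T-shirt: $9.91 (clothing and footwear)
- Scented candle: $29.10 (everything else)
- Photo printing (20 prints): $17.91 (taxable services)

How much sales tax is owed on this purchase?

$7.49

Basic car wash $11.91: taxable services → 3.75% + 0% district = 3.75% → $0.45
Extension cord $9.69: everything else → 6% + 1.5% district = 7.5% → $0.73
Dish soap $7.52: everything else → 6% + 1.5% district = 7.5% → $0.56
Umbrella $15.37: everything else → 6% + 1.5% district = 7.5% → $1.15
Key duplication $5.41: taxable services → 3.75% + 0% district = 3.75% → $0.20
Travel guide $20.42: printed books → 0% + 2.75% district = 2.75% → $0.56
Cookbook $15.38: printed books → 0% + 2.75% district = 2.75% → $0.42
T-shirt $9.91: clothing and footwear → 4.5% + 1.25% district = 5.75% → $0.57
Scented candle $29.10: everything else → 6% + 1.5% district = 7.5% → $2.18
Photo printing (20 prints) $17.91: taxable services → 3.75% + 0% district = 3.75% → $0.67
Total tax = $0.45 + $0.73 + $0.56 + $1.15 + $0.20 + $0.56 + $0.42 + $0.57 + $2.18 + $0.67 = $7.49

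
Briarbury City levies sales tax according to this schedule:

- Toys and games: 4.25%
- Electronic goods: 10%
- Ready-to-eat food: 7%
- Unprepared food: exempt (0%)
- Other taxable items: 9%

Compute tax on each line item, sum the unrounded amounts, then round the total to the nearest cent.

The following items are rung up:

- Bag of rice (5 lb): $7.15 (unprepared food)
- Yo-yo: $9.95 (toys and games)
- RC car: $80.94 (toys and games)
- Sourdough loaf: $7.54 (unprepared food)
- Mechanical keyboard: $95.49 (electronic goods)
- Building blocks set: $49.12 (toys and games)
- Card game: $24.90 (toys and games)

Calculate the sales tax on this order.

Bag of rice (5 lb) $7.15: unprepared food → 0% → $0.00
Yo-yo $9.95: toys and games → 4.25% → $0.422875
RC car $80.94: toys and games → 4.25% → $3.43995
Sourdough loaf $7.54: unprepared food → 0% → $0.00
Mechanical keyboard $95.49: electronic goods → 10% → $9.549
Building blocks set $49.12: toys and games → 4.25% → $2.0876
Card game $24.90: toys and games → 4.25% → $1.05825
Unrounded tax sum = $16.557675 → $16.56

$16.56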